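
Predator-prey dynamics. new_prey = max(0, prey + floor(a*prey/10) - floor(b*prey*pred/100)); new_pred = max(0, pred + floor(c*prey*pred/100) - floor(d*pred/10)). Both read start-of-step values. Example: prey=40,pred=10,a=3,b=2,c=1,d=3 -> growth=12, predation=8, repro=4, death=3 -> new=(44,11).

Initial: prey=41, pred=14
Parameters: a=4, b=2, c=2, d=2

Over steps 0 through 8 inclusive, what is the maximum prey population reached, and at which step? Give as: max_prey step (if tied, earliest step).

Step 1: prey: 41+16-11=46; pred: 14+11-2=23
Step 2: prey: 46+18-21=43; pred: 23+21-4=40
Step 3: prey: 43+17-34=26; pred: 40+34-8=66
Step 4: prey: 26+10-34=2; pred: 66+34-13=87
Step 5: prey: 2+0-3=0; pred: 87+3-17=73
Step 6: prey: 0+0-0=0; pred: 73+0-14=59
Step 7: prey: 0+0-0=0; pred: 59+0-11=48
Step 8: prey: 0+0-0=0; pred: 48+0-9=39
Max prey = 46 at step 1

Answer: 46 1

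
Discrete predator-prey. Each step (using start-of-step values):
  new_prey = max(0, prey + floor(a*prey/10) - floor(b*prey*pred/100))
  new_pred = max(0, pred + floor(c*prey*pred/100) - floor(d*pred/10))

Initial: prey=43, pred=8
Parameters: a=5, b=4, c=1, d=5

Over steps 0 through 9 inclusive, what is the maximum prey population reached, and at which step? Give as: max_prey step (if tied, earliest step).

Answer: 99 5

Derivation:
Step 1: prey: 43+21-13=51; pred: 8+3-4=7
Step 2: prey: 51+25-14=62; pred: 7+3-3=7
Step 3: prey: 62+31-17=76; pred: 7+4-3=8
Step 4: prey: 76+38-24=90; pred: 8+6-4=10
Step 5: prey: 90+45-36=99; pred: 10+9-5=14
Step 6: prey: 99+49-55=93; pred: 14+13-7=20
Step 7: prey: 93+46-74=65; pred: 20+18-10=28
Step 8: prey: 65+32-72=25; pred: 28+18-14=32
Step 9: prey: 25+12-32=5; pred: 32+8-16=24
Max prey = 99 at step 5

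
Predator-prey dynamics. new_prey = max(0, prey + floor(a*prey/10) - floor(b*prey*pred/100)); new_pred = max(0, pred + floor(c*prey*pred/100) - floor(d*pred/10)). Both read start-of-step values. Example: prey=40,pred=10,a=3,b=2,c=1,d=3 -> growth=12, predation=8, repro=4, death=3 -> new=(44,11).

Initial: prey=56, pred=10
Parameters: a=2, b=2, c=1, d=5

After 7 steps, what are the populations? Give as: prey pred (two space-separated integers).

Answer: 56 10

Derivation:
Step 1: prey: 56+11-11=56; pred: 10+5-5=10
Step 2: prey: 56+11-11=56; pred: 10+5-5=10
Step 3: prey: 56+11-11=56; pred: 10+5-5=10
Step 4: prey: 56+11-11=56; pred: 10+5-5=10
Step 5: prey: 56+11-11=56; pred: 10+5-5=10
Step 6: prey: 56+11-11=56; pred: 10+5-5=10
Step 7: prey: 56+11-11=56; pred: 10+5-5=10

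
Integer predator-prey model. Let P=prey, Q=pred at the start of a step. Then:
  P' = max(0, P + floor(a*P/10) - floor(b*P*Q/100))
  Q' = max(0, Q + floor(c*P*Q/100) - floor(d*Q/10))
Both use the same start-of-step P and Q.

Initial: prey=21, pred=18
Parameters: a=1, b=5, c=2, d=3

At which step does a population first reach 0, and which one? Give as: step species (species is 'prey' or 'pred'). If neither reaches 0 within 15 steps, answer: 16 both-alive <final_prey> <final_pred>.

Step 1: prey: 21+2-18=5; pred: 18+7-5=20
Step 2: prey: 5+0-5=0; pred: 20+2-6=16
First extinction: prey at step 2

Answer: 2 prey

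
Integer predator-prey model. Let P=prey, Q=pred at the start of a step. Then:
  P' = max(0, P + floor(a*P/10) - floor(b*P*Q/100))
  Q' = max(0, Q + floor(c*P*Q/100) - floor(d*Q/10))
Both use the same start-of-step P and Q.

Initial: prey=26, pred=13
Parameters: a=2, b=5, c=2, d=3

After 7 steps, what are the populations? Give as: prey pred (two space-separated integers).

Step 1: prey: 26+5-16=15; pred: 13+6-3=16
Step 2: prey: 15+3-12=6; pred: 16+4-4=16
Step 3: prey: 6+1-4=3; pred: 16+1-4=13
Step 4: prey: 3+0-1=2; pred: 13+0-3=10
Step 5: prey: 2+0-1=1; pred: 10+0-3=7
Step 6: prey: 1+0-0=1; pred: 7+0-2=5
Step 7: prey: 1+0-0=1; pred: 5+0-1=4

Answer: 1 4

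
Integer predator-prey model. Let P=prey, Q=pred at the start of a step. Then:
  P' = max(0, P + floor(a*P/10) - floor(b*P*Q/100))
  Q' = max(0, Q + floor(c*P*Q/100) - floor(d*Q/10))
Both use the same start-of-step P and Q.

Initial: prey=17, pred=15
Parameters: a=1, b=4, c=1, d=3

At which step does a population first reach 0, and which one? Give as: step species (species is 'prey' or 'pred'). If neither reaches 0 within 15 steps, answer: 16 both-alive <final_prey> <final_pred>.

Step 1: prey: 17+1-10=8; pred: 15+2-4=13
Step 2: prey: 8+0-4=4; pred: 13+1-3=11
Step 3: prey: 4+0-1=3; pred: 11+0-3=8
Step 4: prey: 3+0-0=3; pred: 8+0-2=6
Step 5: prey: 3+0-0=3; pred: 6+0-1=5
Step 6: prey: 3+0-0=3; pred: 5+0-1=4
Step 7: prey: 3+0-0=3; pred: 4+0-1=3
Step 8: prey: 3+0-0=3; pred: 3+0-0=3
Steps 9-15: state stable at prey=3, pred=3 (no change)
No extinction within 15 steps

Answer: 16 both-alive 3 3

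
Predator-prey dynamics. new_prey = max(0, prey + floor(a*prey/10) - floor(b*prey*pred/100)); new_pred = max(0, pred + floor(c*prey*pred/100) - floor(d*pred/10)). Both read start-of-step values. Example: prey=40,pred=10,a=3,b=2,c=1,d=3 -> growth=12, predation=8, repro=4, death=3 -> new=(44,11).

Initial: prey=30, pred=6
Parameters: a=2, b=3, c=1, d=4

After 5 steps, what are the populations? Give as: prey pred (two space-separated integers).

Answer: 42 4

Derivation:
Step 1: prey: 30+6-5=31; pred: 6+1-2=5
Step 2: prey: 31+6-4=33; pred: 5+1-2=4
Step 3: prey: 33+6-3=36; pred: 4+1-1=4
Step 4: prey: 36+7-4=39; pred: 4+1-1=4
Step 5: prey: 39+7-4=42; pred: 4+1-1=4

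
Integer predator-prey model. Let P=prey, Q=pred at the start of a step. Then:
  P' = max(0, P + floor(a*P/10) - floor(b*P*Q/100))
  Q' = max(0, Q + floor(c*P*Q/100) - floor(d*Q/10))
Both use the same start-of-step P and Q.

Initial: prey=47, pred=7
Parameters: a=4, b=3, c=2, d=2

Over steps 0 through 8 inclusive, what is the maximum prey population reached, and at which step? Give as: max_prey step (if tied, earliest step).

Answer: 58 2

Derivation:
Step 1: prey: 47+18-9=56; pred: 7+6-1=12
Step 2: prey: 56+22-20=58; pred: 12+13-2=23
Step 3: prey: 58+23-40=41; pred: 23+26-4=45
Step 4: prey: 41+16-55=2; pred: 45+36-9=72
Step 5: prey: 2+0-4=0; pred: 72+2-14=60
Step 6: prey: 0+0-0=0; pred: 60+0-12=48
Step 7: prey: 0+0-0=0; pred: 48+0-9=39
Step 8: prey: 0+0-0=0; pred: 39+0-7=32
Max prey = 58 at step 2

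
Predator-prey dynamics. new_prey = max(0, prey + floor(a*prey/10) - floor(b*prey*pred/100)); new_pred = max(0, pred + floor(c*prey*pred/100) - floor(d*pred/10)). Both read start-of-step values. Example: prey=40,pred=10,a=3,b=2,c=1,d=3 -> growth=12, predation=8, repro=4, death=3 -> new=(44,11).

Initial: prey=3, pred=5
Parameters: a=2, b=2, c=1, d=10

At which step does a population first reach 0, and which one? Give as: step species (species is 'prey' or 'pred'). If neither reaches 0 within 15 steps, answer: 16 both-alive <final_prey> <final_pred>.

Step 1: prey: 3+0-0=3; pred: 5+0-5=0
First extinction: pred at step 1

Answer: 1 pred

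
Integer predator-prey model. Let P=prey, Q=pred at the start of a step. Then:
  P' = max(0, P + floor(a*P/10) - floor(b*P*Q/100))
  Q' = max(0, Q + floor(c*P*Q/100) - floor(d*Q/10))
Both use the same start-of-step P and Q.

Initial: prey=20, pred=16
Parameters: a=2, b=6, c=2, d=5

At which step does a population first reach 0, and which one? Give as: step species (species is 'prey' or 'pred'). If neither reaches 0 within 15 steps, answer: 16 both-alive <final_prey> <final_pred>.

Answer: 16 both-alive 2 1

Derivation:
Step 1: prey: 20+4-19=5; pred: 16+6-8=14
Step 2: prey: 5+1-4=2; pred: 14+1-7=8
Step 3: prey: 2+0-0=2; pred: 8+0-4=4
Step 4: prey: 2+0-0=2; pred: 4+0-2=2
Step 5: prey: 2+0-0=2; pred: 2+0-1=1
Step 6: prey: 2+0-0=2; pred: 1+0-0=1
Steps 7-15: state stable at prey=2, pred=1 (no change)
No extinction within 15 steps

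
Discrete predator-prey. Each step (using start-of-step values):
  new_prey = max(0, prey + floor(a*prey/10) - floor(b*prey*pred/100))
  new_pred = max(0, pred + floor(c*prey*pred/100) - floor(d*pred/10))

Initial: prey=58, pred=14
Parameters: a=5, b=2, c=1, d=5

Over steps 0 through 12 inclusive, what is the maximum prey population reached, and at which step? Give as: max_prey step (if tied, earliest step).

Step 1: prey: 58+29-16=71; pred: 14+8-7=15
Step 2: prey: 71+35-21=85; pred: 15+10-7=18
Step 3: prey: 85+42-30=97; pred: 18+15-9=24
Step 4: prey: 97+48-46=99; pred: 24+23-12=35
Step 5: prey: 99+49-69=79; pred: 35+34-17=52
Step 6: prey: 79+39-82=36; pred: 52+41-26=67
Step 7: prey: 36+18-48=6; pred: 67+24-33=58
Step 8: prey: 6+3-6=3; pred: 58+3-29=32
Step 9: prey: 3+1-1=3; pred: 32+0-16=16
Step 10: prey: 3+1-0=4; pred: 16+0-8=8
Step 11: prey: 4+2-0=6; pred: 8+0-4=4
Step 12: prey: 6+3-0=9; pred: 4+0-2=2
Max prey = 99 at step 4

Answer: 99 4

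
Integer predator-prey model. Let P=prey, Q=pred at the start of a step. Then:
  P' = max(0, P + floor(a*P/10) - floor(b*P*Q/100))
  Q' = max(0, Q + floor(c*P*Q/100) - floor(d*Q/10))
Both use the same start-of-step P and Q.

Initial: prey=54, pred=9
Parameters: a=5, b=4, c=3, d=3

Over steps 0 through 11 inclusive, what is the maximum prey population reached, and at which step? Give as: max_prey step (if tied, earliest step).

Step 1: prey: 54+27-19=62; pred: 9+14-2=21
Step 2: prey: 62+31-52=41; pred: 21+39-6=54
Step 3: prey: 41+20-88=0; pred: 54+66-16=104
Step 4: prey: 0+0-0=0; pred: 104+0-31=73
Step 5: prey: 0+0-0=0; pred: 73+0-21=52
Step 6: prey: 0+0-0=0; pred: 52+0-15=37
Step 7: prey: 0+0-0=0; pred: 37+0-11=26
Step 8: prey: 0+0-0=0; pred: 26+0-7=19
Step 9: prey: 0+0-0=0; pred: 19+0-5=14
Step 10: prey: 0+0-0=0; pred: 14+0-4=10
Step 11: prey: 0+0-0=0; pred: 10+0-3=7
Max prey = 62 at step 1

Answer: 62 1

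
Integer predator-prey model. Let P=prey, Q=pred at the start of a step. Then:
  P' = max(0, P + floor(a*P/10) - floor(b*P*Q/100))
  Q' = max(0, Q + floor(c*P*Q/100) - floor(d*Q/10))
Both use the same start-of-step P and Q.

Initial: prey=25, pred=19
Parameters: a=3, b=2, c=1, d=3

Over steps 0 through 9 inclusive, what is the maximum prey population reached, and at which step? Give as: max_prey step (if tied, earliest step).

Answer: 31 9

Derivation:
Step 1: prey: 25+7-9=23; pred: 19+4-5=18
Step 2: prey: 23+6-8=21; pred: 18+4-5=17
Step 3: prey: 21+6-7=20; pred: 17+3-5=15
Step 4: prey: 20+6-6=20; pred: 15+3-4=14
Step 5: prey: 20+6-5=21; pred: 14+2-4=12
Step 6: prey: 21+6-5=22; pred: 12+2-3=11
Step 7: prey: 22+6-4=24; pred: 11+2-3=10
Step 8: prey: 24+7-4=27; pred: 10+2-3=9
Step 9: prey: 27+8-4=31; pred: 9+2-2=9
Max prey = 31 at step 9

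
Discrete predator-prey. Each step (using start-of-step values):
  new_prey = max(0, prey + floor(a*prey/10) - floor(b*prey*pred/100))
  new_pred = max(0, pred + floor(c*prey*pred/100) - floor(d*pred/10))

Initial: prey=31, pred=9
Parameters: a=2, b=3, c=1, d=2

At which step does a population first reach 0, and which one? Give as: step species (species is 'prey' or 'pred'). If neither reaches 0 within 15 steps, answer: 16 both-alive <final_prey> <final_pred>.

Step 1: prey: 31+6-8=29; pred: 9+2-1=10
Step 2: prey: 29+5-8=26; pred: 10+2-2=10
Step 3: prey: 26+5-7=24; pred: 10+2-2=10
Step 4: prey: 24+4-7=21; pred: 10+2-2=10
Step 5: prey: 21+4-6=19; pred: 10+2-2=10
Step 6: prey: 19+3-5=17; pred: 10+1-2=9
Step 7: prey: 17+3-4=16; pred: 9+1-1=9
Step 8: prey: 16+3-4=15; pred: 9+1-1=9
Step 9: prey: 15+3-4=14; pred: 9+1-1=9
Step 10: prey: 14+2-3=13; pred: 9+1-1=9
Step 11: prey: 13+2-3=12; pred: 9+1-1=9
Step 12: prey: 12+2-3=11; pred: 9+1-1=9
Step 13: prey: 11+2-2=11; pred: 9+0-1=8
Step 14: prey: 11+2-2=11; pred: 8+0-1=7
Step 15: prey: 11+2-2=11; pred: 7+0-1=6
No extinction within 15 steps

Answer: 16 both-alive 11 6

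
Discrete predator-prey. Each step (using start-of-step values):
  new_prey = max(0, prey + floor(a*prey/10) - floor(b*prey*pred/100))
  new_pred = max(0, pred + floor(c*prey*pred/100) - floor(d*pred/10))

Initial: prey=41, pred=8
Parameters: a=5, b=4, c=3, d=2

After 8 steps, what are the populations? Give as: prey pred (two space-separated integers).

Step 1: prey: 41+20-13=48; pred: 8+9-1=16
Step 2: prey: 48+24-30=42; pred: 16+23-3=36
Step 3: prey: 42+21-60=3; pred: 36+45-7=74
Step 4: prey: 3+1-8=0; pred: 74+6-14=66
Step 5: prey: 0+0-0=0; pred: 66+0-13=53
Step 6: prey: 0+0-0=0; pred: 53+0-10=43
Step 7: prey: 0+0-0=0; pred: 43+0-8=35
Step 8: prey: 0+0-0=0; pred: 35+0-7=28

Answer: 0 28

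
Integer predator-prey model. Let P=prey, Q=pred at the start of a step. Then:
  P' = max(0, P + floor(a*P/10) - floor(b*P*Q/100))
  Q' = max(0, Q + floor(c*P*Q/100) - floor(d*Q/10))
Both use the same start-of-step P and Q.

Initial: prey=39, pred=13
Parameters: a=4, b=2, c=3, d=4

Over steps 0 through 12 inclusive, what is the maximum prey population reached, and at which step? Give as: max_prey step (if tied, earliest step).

Step 1: prey: 39+15-10=44; pred: 13+15-5=23
Step 2: prey: 44+17-20=41; pred: 23+30-9=44
Step 3: prey: 41+16-36=21; pred: 44+54-17=81
Step 4: prey: 21+8-34=0; pred: 81+51-32=100
Step 5: prey: 0+0-0=0; pred: 100+0-40=60
Step 6: prey: 0+0-0=0; pred: 60+0-24=36
Step 7: prey: 0+0-0=0; pred: 36+0-14=22
Step 8: prey: 0+0-0=0; pred: 22+0-8=14
Step 9: prey: 0+0-0=0; pred: 14+0-5=9
Step 10: prey: 0+0-0=0; pred: 9+0-3=6
Step 11: prey: 0+0-0=0; pred: 6+0-2=4
Step 12: prey: 0+0-0=0; pred: 4+0-1=3
Max prey = 44 at step 1

Answer: 44 1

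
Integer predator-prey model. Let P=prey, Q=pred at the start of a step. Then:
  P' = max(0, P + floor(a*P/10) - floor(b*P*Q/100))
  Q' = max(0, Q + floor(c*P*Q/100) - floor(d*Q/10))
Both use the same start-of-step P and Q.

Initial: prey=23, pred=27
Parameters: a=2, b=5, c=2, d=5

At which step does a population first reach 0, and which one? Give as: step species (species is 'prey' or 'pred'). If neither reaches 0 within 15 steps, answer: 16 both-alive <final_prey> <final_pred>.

Answer: 1 prey

Derivation:
Step 1: prey: 23+4-31=0; pred: 27+12-13=26
First extinction: prey at step 1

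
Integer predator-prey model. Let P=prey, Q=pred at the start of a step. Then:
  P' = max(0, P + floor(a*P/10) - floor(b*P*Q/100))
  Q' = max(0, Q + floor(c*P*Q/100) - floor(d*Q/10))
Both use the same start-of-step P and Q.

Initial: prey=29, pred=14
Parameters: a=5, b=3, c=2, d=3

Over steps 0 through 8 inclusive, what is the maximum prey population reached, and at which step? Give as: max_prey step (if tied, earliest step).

Answer: 31 1

Derivation:
Step 1: prey: 29+14-12=31; pred: 14+8-4=18
Step 2: prey: 31+15-16=30; pred: 18+11-5=24
Step 3: prey: 30+15-21=24; pred: 24+14-7=31
Step 4: prey: 24+12-22=14; pred: 31+14-9=36
Step 5: prey: 14+7-15=6; pred: 36+10-10=36
Step 6: prey: 6+3-6=3; pred: 36+4-10=30
Step 7: prey: 3+1-2=2; pred: 30+1-9=22
Step 8: prey: 2+1-1=2; pred: 22+0-6=16
Max prey = 31 at step 1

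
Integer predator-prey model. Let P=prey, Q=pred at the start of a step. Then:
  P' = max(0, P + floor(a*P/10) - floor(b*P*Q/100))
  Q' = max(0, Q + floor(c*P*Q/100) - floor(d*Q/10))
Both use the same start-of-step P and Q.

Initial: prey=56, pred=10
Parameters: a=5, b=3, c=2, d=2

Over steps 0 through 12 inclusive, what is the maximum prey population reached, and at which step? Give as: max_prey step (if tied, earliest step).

Step 1: prey: 56+28-16=68; pred: 10+11-2=19
Step 2: prey: 68+34-38=64; pred: 19+25-3=41
Step 3: prey: 64+32-78=18; pred: 41+52-8=85
Step 4: prey: 18+9-45=0; pred: 85+30-17=98
Step 5: prey: 0+0-0=0; pred: 98+0-19=79
Step 6: prey: 0+0-0=0; pred: 79+0-15=64
Step 7: prey: 0+0-0=0; pred: 64+0-12=52
Step 8: prey: 0+0-0=0; pred: 52+0-10=42
Step 9: prey: 0+0-0=0; pred: 42+0-8=34
Step 10: prey: 0+0-0=0; pred: 34+0-6=28
Step 11: prey: 0+0-0=0; pred: 28+0-5=23
Step 12: prey: 0+0-0=0; pred: 23+0-4=19
Max prey = 68 at step 1

Answer: 68 1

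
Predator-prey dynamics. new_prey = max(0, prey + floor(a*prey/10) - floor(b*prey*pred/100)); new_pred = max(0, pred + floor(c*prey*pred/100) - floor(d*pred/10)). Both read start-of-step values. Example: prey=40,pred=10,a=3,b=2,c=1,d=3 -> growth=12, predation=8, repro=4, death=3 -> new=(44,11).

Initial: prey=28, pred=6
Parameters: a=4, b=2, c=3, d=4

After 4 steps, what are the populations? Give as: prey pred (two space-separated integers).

Answer: 41 57

Derivation:
Step 1: prey: 28+11-3=36; pred: 6+5-2=9
Step 2: prey: 36+14-6=44; pred: 9+9-3=15
Step 3: prey: 44+17-13=48; pred: 15+19-6=28
Step 4: prey: 48+19-26=41; pred: 28+40-11=57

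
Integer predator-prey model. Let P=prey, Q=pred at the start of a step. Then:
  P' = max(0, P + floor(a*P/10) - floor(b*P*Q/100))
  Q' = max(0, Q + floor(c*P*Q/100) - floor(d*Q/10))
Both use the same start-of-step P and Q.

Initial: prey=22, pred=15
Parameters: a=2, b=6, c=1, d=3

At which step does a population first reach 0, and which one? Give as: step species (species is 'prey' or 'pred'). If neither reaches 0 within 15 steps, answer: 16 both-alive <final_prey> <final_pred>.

Step 1: prey: 22+4-19=7; pred: 15+3-4=14
Step 2: prey: 7+1-5=3; pred: 14+0-4=10
Step 3: prey: 3+0-1=2; pred: 10+0-3=7
Step 4: prey: 2+0-0=2; pred: 7+0-2=5
Step 5: prey: 2+0-0=2; pred: 5+0-1=4
Step 6: prey: 2+0-0=2; pred: 4+0-1=3
Step 7: prey: 2+0-0=2; pred: 3+0-0=3
Steps 8-15: state stable at prey=2, pred=3 (no change)
No extinction within 15 steps

Answer: 16 both-alive 2 3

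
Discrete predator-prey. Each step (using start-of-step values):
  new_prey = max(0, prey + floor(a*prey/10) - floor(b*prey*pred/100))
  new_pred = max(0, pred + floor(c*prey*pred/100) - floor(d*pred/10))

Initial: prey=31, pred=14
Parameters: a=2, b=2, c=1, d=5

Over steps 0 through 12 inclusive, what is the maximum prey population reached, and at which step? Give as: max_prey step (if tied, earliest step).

Answer: 82 12

Derivation:
Step 1: prey: 31+6-8=29; pred: 14+4-7=11
Step 2: prey: 29+5-6=28; pred: 11+3-5=9
Step 3: prey: 28+5-5=28; pred: 9+2-4=7
Step 4: prey: 28+5-3=30; pred: 7+1-3=5
Step 5: prey: 30+6-3=33; pred: 5+1-2=4
Step 6: prey: 33+6-2=37; pred: 4+1-2=3
Step 7: prey: 37+7-2=42; pred: 3+1-1=3
Step 8: prey: 42+8-2=48; pred: 3+1-1=3
Step 9: prey: 48+9-2=55; pred: 3+1-1=3
Step 10: prey: 55+11-3=63; pred: 3+1-1=3
Step 11: prey: 63+12-3=72; pred: 3+1-1=3
Step 12: prey: 72+14-4=82; pred: 3+2-1=4
Max prey = 82 at step 12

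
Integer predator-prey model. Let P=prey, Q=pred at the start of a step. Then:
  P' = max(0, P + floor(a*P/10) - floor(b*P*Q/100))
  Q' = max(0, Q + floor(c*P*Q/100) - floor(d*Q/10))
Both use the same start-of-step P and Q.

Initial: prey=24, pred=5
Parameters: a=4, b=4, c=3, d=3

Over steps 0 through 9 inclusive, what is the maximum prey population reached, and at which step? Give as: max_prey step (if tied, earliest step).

Step 1: prey: 24+9-4=29; pred: 5+3-1=7
Step 2: prey: 29+11-8=32; pred: 7+6-2=11
Step 3: prey: 32+12-14=30; pred: 11+10-3=18
Step 4: prey: 30+12-21=21; pred: 18+16-5=29
Step 5: prey: 21+8-24=5; pred: 29+18-8=39
Step 6: prey: 5+2-7=0; pred: 39+5-11=33
Step 7: prey: 0+0-0=0; pred: 33+0-9=24
Step 8: prey: 0+0-0=0; pred: 24+0-7=17
Step 9: prey: 0+0-0=0; pred: 17+0-5=12
Max prey = 32 at step 2

Answer: 32 2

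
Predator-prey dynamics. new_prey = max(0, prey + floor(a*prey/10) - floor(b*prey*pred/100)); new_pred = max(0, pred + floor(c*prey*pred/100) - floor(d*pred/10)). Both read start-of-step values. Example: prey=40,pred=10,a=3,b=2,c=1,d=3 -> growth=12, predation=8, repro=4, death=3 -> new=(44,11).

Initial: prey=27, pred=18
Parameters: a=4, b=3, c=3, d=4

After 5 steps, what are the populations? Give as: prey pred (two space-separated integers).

Step 1: prey: 27+10-14=23; pred: 18+14-7=25
Step 2: prey: 23+9-17=15; pred: 25+17-10=32
Step 3: prey: 15+6-14=7; pred: 32+14-12=34
Step 4: prey: 7+2-7=2; pred: 34+7-13=28
Step 5: prey: 2+0-1=1; pred: 28+1-11=18

Answer: 1 18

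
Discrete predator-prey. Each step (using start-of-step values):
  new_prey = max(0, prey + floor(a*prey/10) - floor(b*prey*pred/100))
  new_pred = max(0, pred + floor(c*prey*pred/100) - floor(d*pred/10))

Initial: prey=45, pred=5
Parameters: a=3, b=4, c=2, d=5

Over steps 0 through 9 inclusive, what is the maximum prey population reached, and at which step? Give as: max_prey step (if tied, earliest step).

Answer: 50 2

Derivation:
Step 1: prey: 45+13-9=49; pred: 5+4-2=7
Step 2: prey: 49+14-13=50; pred: 7+6-3=10
Step 3: prey: 50+15-20=45; pred: 10+10-5=15
Step 4: prey: 45+13-27=31; pred: 15+13-7=21
Step 5: prey: 31+9-26=14; pred: 21+13-10=24
Step 6: prey: 14+4-13=5; pred: 24+6-12=18
Step 7: prey: 5+1-3=3; pred: 18+1-9=10
Step 8: prey: 3+0-1=2; pred: 10+0-5=5
Step 9: prey: 2+0-0=2; pred: 5+0-2=3
Max prey = 50 at step 2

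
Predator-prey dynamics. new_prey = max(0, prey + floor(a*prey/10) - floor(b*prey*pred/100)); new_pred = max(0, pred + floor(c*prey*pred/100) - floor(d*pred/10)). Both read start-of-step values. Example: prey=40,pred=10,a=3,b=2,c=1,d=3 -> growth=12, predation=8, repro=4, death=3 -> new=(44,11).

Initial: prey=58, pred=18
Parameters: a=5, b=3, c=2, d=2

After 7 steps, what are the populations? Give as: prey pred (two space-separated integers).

Answer: 0 37

Derivation:
Step 1: prey: 58+29-31=56; pred: 18+20-3=35
Step 2: prey: 56+28-58=26; pred: 35+39-7=67
Step 3: prey: 26+13-52=0; pred: 67+34-13=88
Step 4: prey: 0+0-0=0; pred: 88+0-17=71
Step 5: prey: 0+0-0=0; pred: 71+0-14=57
Step 6: prey: 0+0-0=0; pred: 57+0-11=46
Step 7: prey: 0+0-0=0; pred: 46+0-9=37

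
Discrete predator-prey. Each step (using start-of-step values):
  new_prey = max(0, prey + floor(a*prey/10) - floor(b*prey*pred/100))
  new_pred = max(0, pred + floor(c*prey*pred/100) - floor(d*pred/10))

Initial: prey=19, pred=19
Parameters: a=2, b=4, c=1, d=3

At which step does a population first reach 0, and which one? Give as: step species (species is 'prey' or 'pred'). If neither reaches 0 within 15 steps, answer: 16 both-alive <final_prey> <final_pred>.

Answer: 16 both-alive 2 3

Derivation:
Step 1: prey: 19+3-14=8; pred: 19+3-5=17
Step 2: prey: 8+1-5=4; pred: 17+1-5=13
Step 3: prey: 4+0-2=2; pred: 13+0-3=10
Step 4: prey: 2+0-0=2; pred: 10+0-3=7
Step 5: prey: 2+0-0=2; pred: 7+0-2=5
Step 6: prey: 2+0-0=2; pred: 5+0-1=4
Step 7: prey: 2+0-0=2; pred: 4+0-1=3
Step 8: prey: 2+0-0=2; pred: 3+0-0=3
Steps 9-15: state stable at prey=2, pred=3 (no change)
No extinction within 15 steps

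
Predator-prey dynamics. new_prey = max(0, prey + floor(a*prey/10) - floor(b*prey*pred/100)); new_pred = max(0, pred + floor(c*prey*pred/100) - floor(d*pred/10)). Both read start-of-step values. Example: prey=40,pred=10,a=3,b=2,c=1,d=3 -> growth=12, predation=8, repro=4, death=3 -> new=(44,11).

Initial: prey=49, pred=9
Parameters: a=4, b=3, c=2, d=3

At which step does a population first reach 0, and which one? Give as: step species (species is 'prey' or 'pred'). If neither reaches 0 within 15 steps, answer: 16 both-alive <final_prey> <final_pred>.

Answer: 4 prey

Derivation:
Step 1: prey: 49+19-13=55; pred: 9+8-2=15
Step 2: prey: 55+22-24=53; pred: 15+16-4=27
Step 3: prey: 53+21-42=32; pred: 27+28-8=47
Step 4: prey: 32+12-45=0; pred: 47+30-14=63
First extinction: prey at step 4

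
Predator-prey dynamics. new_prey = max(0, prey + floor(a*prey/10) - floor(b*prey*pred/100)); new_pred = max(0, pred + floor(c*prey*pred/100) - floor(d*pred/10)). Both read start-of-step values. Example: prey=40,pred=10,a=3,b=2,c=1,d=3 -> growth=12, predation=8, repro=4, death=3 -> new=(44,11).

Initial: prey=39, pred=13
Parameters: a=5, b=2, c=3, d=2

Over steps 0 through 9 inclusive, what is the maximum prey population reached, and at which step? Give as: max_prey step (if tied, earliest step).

Answer: 48 1

Derivation:
Step 1: prey: 39+19-10=48; pred: 13+15-2=26
Step 2: prey: 48+24-24=48; pred: 26+37-5=58
Step 3: prey: 48+24-55=17; pred: 58+83-11=130
Step 4: prey: 17+8-44=0; pred: 130+66-26=170
Step 5: prey: 0+0-0=0; pred: 170+0-34=136
Step 6: prey: 0+0-0=0; pred: 136+0-27=109
Step 7: prey: 0+0-0=0; pred: 109+0-21=88
Step 8: prey: 0+0-0=0; pred: 88+0-17=71
Step 9: prey: 0+0-0=0; pred: 71+0-14=57
Max prey = 48 at step 1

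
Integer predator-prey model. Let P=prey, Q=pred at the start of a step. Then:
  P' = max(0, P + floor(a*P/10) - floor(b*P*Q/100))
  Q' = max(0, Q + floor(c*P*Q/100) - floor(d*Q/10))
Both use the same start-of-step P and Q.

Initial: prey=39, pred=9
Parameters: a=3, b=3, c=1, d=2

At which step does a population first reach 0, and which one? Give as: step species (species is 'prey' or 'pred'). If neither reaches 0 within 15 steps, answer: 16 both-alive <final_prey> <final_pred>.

Step 1: prey: 39+11-10=40; pred: 9+3-1=11
Step 2: prey: 40+12-13=39; pred: 11+4-2=13
Step 3: prey: 39+11-15=35; pred: 13+5-2=16
Step 4: prey: 35+10-16=29; pred: 16+5-3=18
Step 5: prey: 29+8-15=22; pred: 18+5-3=20
Step 6: prey: 22+6-13=15; pred: 20+4-4=20
Step 7: prey: 15+4-9=10; pred: 20+3-4=19
Step 8: prey: 10+3-5=8; pred: 19+1-3=17
Step 9: prey: 8+2-4=6; pred: 17+1-3=15
Step 10: prey: 6+1-2=5; pred: 15+0-3=12
Step 11: prey: 5+1-1=5; pred: 12+0-2=10
Step 12: prey: 5+1-1=5; pred: 10+0-2=8
Step 13: prey: 5+1-1=5; pred: 8+0-1=7
Step 14: prey: 5+1-1=5; pred: 7+0-1=6
Step 15: prey: 5+1-0=6; pred: 6+0-1=5
No extinction within 15 steps

Answer: 16 both-alive 6 5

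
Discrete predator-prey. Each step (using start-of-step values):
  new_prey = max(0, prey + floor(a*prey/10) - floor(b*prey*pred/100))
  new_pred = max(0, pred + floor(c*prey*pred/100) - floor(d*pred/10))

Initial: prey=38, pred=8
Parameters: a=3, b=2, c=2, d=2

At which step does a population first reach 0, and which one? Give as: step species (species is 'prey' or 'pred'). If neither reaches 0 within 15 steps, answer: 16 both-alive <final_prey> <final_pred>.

Step 1: prey: 38+11-6=43; pred: 8+6-1=13
Step 2: prey: 43+12-11=44; pred: 13+11-2=22
Step 3: prey: 44+13-19=38; pred: 22+19-4=37
Step 4: prey: 38+11-28=21; pred: 37+28-7=58
Step 5: prey: 21+6-24=3; pred: 58+24-11=71
Step 6: prey: 3+0-4=0; pred: 71+4-14=61
First extinction: prey at step 6

Answer: 6 prey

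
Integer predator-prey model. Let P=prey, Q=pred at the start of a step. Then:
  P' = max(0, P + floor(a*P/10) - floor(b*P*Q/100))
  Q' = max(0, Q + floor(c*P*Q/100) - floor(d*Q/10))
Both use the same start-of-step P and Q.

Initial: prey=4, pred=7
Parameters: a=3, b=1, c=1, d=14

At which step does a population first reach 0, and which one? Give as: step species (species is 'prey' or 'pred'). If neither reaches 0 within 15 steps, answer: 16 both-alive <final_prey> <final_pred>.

Answer: 1 pred

Derivation:
Step 1: prey: 4+1-0=5; pred: 7+0-9=0
First extinction: pred at step 1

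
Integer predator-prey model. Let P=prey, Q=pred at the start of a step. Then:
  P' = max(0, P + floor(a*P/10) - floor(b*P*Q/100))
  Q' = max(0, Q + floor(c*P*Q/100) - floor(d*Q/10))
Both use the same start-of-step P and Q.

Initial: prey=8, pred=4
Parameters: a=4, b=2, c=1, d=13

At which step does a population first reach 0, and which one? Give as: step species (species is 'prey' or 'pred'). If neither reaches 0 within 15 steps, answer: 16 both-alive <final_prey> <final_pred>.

Answer: 1 pred

Derivation:
Step 1: prey: 8+3-0=11; pred: 4+0-5=0
First extinction: pred at step 1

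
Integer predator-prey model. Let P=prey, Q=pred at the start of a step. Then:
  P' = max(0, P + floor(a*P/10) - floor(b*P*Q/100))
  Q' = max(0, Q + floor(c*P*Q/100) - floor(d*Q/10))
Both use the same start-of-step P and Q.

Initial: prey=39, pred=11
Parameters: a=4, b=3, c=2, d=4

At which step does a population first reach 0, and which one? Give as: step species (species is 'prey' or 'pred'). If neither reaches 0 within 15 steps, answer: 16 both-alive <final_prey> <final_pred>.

Step 1: prey: 39+15-12=42; pred: 11+8-4=15
Step 2: prey: 42+16-18=40; pred: 15+12-6=21
Step 3: prey: 40+16-25=31; pred: 21+16-8=29
Step 4: prey: 31+12-26=17; pred: 29+17-11=35
Step 5: prey: 17+6-17=6; pred: 35+11-14=32
Step 6: prey: 6+2-5=3; pred: 32+3-12=23
Step 7: prey: 3+1-2=2; pred: 23+1-9=15
Step 8: prey: 2+0-0=2; pred: 15+0-6=9
Step 9: prey: 2+0-0=2; pred: 9+0-3=6
Step 10: prey: 2+0-0=2; pred: 6+0-2=4
Step 11: prey: 2+0-0=2; pred: 4+0-1=3
Step 12: prey: 2+0-0=2; pred: 3+0-1=2
Step 13: prey: 2+0-0=2; pred: 2+0-0=2
Steps 14-15: state stable at prey=2, pred=2 (no change)
No extinction within 15 steps

Answer: 16 both-alive 2 2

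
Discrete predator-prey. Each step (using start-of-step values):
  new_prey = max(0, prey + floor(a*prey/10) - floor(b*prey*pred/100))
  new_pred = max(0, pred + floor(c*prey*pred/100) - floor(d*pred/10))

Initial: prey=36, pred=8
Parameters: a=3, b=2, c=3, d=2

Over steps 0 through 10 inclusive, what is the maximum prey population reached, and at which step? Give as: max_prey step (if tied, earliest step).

Answer: 41 1

Derivation:
Step 1: prey: 36+10-5=41; pred: 8+8-1=15
Step 2: prey: 41+12-12=41; pred: 15+18-3=30
Step 3: prey: 41+12-24=29; pred: 30+36-6=60
Step 4: prey: 29+8-34=3; pred: 60+52-12=100
Step 5: prey: 3+0-6=0; pred: 100+9-20=89
Step 6: prey: 0+0-0=0; pred: 89+0-17=72
Step 7: prey: 0+0-0=0; pred: 72+0-14=58
Step 8: prey: 0+0-0=0; pred: 58+0-11=47
Step 9: prey: 0+0-0=0; pred: 47+0-9=38
Step 10: prey: 0+0-0=0; pred: 38+0-7=31
Max prey = 41 at step 1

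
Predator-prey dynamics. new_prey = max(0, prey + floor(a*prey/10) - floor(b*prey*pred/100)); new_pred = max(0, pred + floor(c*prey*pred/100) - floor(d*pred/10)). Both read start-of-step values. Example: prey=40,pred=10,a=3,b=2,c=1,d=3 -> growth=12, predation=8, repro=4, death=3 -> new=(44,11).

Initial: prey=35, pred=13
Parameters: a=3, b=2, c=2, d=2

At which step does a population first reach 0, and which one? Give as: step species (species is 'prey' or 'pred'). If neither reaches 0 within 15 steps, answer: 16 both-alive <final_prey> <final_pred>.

Step 1: prey: 35+10-9=36; pred: 13+9-2=20
Step 2: prey: 36+10-14=32; pred: 20+14-4=30
Step 3: prey: 32+9-19=22; pred: 30+19-6=43
Step 4: prey: 22+6-18=10; pred: 43+18-8=53
Step 5: prey: 10+3-10=3; pred: 53+10-10=53
Step 6: prey: 3+0-3=0; pred: 53+3-10=46
First extinction: prey at step 6

Answer: 6 prey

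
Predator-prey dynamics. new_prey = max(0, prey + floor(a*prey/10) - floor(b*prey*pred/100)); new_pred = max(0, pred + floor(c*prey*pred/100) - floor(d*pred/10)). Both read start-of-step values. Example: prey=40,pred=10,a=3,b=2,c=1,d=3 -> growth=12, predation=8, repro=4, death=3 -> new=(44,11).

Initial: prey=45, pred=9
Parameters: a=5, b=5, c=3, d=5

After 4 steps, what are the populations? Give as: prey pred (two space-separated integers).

Answer: 0 23

Derivation:
Step 1: prey: 45+22-20=47; pred: 9+12-4=17
Step 2: prey: 47+23-39=31; pred: 17+23-8=32
Step 3: prey: 31+15-49=0; pred: 32+29-16=45
Step 4: prey: 0+0-0=0; pred: 45+0-22=23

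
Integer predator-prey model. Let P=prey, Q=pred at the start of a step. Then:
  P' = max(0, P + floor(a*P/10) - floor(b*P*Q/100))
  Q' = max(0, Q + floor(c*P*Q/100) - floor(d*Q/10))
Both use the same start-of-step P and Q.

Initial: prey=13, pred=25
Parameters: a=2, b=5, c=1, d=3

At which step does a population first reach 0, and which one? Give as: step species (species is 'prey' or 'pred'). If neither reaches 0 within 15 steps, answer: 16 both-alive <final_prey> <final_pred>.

Answer: 1 prey

Derivation:
Step 1: prey: 13+2-16=0; pred: 25+3-7=21
First extinction: prey at step 1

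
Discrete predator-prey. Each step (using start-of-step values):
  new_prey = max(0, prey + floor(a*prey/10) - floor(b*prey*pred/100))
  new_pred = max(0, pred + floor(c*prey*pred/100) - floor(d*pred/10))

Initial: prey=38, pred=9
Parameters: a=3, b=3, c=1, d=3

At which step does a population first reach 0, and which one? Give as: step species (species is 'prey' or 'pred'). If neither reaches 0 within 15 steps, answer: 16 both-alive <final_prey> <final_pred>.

Answer: 16 both-alive 39 10

Derivation:
Step 1: prey: 38+11-10=39; pred: 9+3-2=10
Step 2: prey: 39+11-11=39; pred: 10+3-3=10
Steps 3-15: state stable at prey=39, pred=10 (no change)
No extinction within 15 steps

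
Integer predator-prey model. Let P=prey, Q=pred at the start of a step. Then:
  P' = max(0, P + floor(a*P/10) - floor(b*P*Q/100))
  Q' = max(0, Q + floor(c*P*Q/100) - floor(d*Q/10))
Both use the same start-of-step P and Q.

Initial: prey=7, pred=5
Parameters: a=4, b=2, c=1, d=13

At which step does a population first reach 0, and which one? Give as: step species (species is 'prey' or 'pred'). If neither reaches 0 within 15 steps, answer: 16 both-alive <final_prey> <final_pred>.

Answer: 1 pred

Derivation:
Step 1: prey: 7+2-0=9; pred: 5+0-6=0
First extinction: pred at step 1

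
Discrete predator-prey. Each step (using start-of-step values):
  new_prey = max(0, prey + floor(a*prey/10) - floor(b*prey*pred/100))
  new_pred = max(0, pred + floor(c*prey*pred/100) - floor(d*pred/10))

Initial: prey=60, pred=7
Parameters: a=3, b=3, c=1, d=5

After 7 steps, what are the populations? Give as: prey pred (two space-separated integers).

Answer: 40 17

Derivation:
Step 1: prey: 60+18-12=66; pred: 7+4-3=8
Step 2: prey: 66+19-15=70; pred: 8+5-4=9
Step 3: prey: 70+21-18=73; pred: 9+6-4=11
Step 4: prey: 73+21-24=70; pred: 11+8-5=14
Step 5: prey: 70+21-29=62; pred: 14+9-7=16
Step 6: prey: 62+18-29=51; pred: 16+9-8=17
Step 7: prey: 51+15-26=40; pred: 17+8-8=17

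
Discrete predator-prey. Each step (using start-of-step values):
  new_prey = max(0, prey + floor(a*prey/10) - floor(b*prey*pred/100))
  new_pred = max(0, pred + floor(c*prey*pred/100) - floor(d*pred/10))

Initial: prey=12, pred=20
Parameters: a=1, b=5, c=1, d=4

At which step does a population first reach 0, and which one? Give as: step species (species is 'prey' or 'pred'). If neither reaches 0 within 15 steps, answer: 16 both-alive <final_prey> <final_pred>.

Step 1: prey: 12+1-12=1; pred: 20+2-8=14
Step 2: prey: 1+0-0=1; pred: 14+0-5=9
Step 3: prey: 1+0-0=1; pred: 9+0-3=6
Step 4: prey: 1+0-0=1; pred: 6+0-2=4
Step 5: prey: 1+0-0=1; pred: 4+0-1=3
Step 6: prey: 1+0-0=1; pred: 3+0-1=2
Step 7: prey: 1+0-0=1; pred: 2+0-0=2
Steps 8-15: state stable at prey=1, pred=2 (no change)
No extinction within 15 steps

Answer: 16 both-alive 1 2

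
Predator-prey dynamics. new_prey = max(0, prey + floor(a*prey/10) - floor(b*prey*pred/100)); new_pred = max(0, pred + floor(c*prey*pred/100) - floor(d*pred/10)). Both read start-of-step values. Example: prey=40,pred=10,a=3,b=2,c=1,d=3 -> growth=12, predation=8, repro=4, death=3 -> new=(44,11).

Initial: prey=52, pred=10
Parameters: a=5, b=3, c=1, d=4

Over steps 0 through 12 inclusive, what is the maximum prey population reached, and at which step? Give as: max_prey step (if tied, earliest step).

Answer: 83 3

Derivation:
Step 1: prey: 52+26-15=63; pred: 10+5-4=11
Step 2: prey: 63+31-20=74; pred: 11+6-4=13
Step 3: prey: 74+37-28=83; pred: 13+9-5=17
Step 4: prey: 83+41-42=82; pred: 17+14-6=25
Step 5: prey: 82+41-61=62; pred: 25+20-10=35
Step 6: prey: 62+31-65=28; pred: 35+21-14=42
Step 7: prey: 28+14-35=7; pred: 42+11-16=37
Step 8: prey: 7+3-7=3; pred: 37+2-14=25
Step 9: prey: 3+1-2=2; pred: 25+0-10=15
Step 10: prey: 2+1-0=3; pred: 15+0-6=9
Step 11: prey: 3+1-0=4; pred: 9+0-3=6
Step 12: prey: 4+2-0=6; pred: 6+0-2=4
Max prey = 83 at step 3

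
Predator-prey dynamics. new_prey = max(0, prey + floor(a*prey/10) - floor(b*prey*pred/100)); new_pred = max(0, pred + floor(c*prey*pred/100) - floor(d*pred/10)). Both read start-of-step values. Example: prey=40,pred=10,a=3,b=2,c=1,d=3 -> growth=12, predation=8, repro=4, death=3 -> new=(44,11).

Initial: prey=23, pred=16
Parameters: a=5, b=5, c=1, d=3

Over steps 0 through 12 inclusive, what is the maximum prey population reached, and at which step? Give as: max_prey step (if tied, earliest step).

Answer: 68 12

Derivation:
Step 1: prey: 23+11-18=16; pred: 16+3-4=15
Step 2: prey: 16+8-12=12; pred: 15+2-4=13
Step 3: prey: 12+6-7=11; pred: 13+1-3=11
Step 4: prey: 11+5-6=10; pred: 11+1-3=9
Step 5: prey: 10+5-4=11; pred: 9+0-2=7
Step 6: prey: 11+5-3=13; pred: 7+0-2=5
Step 7: prey: 13+6-3=16; pred: 5+0-1=4
Step 8: prey: 16+8-3=21; pred: 4+0-1=3
Step 9: prey: 21+10-3=28; pred: 3+0-0=3
Step 10: prey: 28+14-4=38; pred: 3+0-0=3
Step 11: prey: 38+19-5=52; pred: 3+1-0=4
Step 12: prey: 52+26-10=68; pred: 4+2-1=5
Max prey = 68 at step 12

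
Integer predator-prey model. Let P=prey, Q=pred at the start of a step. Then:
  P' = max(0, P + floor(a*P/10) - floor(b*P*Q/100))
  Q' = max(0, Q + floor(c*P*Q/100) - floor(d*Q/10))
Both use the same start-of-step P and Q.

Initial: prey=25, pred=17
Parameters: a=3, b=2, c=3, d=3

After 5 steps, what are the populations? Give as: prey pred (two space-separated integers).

Step 1: prey: 25+7-8=24; pred: 17+12-5=24
Step 2: prey: 24+7-11=20; pred: 24+17-7=34
Step 3: prey: 20+6-13=13; pred: 34+20-10=44
Step 4: prey: 13+3-11=5; pred: 44+17-13=48
Step 5: prey: 5+1-4=2; pred: 48+7-14=41

Answer: 2 41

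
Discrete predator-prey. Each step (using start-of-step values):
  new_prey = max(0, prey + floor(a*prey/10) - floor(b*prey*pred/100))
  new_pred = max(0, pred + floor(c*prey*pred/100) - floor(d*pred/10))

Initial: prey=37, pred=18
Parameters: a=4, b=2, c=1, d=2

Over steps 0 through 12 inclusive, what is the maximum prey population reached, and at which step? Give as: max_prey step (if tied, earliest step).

Step 1: prey: 37+14-13=38; pred: 18+6-3=21
Step 2: prey: 38+15-15=38; pred: 21+7-4=24
Step 3: prey: 38+15-18=35; pred: 24+9-4=29
Step 4: prey: 35+14-20=29; pred: 29+10-5=34
Step 5: prey: 29+11-19=21; pred: 34+9-6=37
Step 6: prey: 21+8-15=14; pred: 37+7-7=37
Step 7: prey: 14+5-10=9; pred: 37+5-7=35
Step 8: prey: 9+3-6=6; pred: 35+3-7=31
Step 9: prey: 6+2-3=5; pred: 31+1-6=26
Step 10: prey: 5+2-2=5; pred: 26+1-5=22
Step 11: prey: 5+2-2=5; pred: 22+1-4=19
Step 12: prey: 5+2-1=6; pred: 19+0-3=16
Max prey = 38 at step 1

Answer: 38 1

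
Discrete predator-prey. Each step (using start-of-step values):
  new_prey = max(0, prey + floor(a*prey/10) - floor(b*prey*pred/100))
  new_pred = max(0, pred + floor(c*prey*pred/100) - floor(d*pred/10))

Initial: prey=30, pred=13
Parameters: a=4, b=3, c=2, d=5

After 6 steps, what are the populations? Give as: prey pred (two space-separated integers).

Step 1: prey: 30+12-11=31; pred: 13+7-6=14
Step 2: prey: 31+12-13=30; pred: 14+8-7=15
Step 3: prey: 30+12-13=29; pred: 15+9-7=17
Step 4: prey: 29+11-14=26; pred: 17+9-8=18
Step 5: prey: 26+10-14=22; pred: 18+9-9=18
Step 6: prey: 22+8-11=19; pred: 18+7-9=16

Answer: 19 16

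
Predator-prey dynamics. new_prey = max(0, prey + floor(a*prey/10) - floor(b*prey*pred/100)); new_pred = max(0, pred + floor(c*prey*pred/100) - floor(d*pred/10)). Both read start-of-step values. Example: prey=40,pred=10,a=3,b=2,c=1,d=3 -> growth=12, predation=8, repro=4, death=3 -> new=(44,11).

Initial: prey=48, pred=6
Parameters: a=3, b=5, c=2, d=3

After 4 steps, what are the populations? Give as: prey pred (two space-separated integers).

Answer: 2 26

Derivation:
Step 1: prey: 48+14-14=48; pred: 6+5-1=10
Step 2: prey: 48+14-24=38; pred: 10+9-3=16
Step 3: prey: 38+11-30=19; pred: 16+12-4=24
Step 4: prey: 19+5-22=2; pred: 24+9-7=26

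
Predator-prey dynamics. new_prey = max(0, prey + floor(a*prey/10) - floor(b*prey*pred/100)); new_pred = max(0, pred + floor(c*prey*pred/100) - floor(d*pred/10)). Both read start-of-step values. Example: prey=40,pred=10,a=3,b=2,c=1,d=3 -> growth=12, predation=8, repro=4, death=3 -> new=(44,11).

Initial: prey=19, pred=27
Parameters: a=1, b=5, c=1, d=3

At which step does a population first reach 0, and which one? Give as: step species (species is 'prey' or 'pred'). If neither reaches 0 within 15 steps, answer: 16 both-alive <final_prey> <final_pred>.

Step 1: prey: 19+1-25=0; pred: 27+5-8=24
First extinction: prey at step 1

Answer: 1 prey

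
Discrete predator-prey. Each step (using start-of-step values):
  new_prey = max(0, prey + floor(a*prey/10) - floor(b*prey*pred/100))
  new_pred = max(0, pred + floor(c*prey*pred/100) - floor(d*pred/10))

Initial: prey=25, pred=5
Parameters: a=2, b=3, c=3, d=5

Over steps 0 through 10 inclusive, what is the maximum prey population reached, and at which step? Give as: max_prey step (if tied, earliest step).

Answer: 28 2

Derivation:
Step 1: prey: 25+5-3=27; pred: 5+3-2=6
Step 2: prey: 27+5-4=28; pred: 6+4-3=7
Step 3: prey: 28+5-5=28; pred: 7+5-3=9
Step 4: prey: 28+5-7=26; pred: 9+7-4=12
Step 5: prey: 26+5-9=22; pred: 12+9-6=15
Step 6: prey: 22+4-9=17; pred: 15+9-7=17
Step 7: prey: 17+3-8=12; pred: 17+8-8=17
Step 8: prey: 12+2-6=8; pred: 17+6-8=15
Step 9: prey: 8+1-3=6; pred: 15+3-7=11
Step 10: prey: 6+1-1=6; pred: 11+1-5=7
Max prey = 28 at step 2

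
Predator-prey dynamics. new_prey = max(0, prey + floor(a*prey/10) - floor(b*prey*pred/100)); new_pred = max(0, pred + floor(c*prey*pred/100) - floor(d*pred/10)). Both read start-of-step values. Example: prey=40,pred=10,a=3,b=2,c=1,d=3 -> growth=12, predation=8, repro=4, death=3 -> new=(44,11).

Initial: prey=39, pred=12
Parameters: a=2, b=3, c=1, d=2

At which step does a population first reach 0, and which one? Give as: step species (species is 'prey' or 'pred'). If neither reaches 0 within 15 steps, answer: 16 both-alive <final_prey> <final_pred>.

Answer: 16 both-alive 9 4

Derivation:
Step 1: prey: 39+7-14=32; pred: 12+4-2=14
Step 2: prey: 32+6-13=25; pred: 14+4-2=16
Step 3: prey: 25+5-12=18; pred: 16+4-3=17
Step 4: prey: 18+3-9=12; pred: 17+3-3=17
Step 5: prey: 12+2-6=8; pred: 17+2-3=16
Step 6: prey: 8+1-3=6; pred: 16+1-3=14
Step 7: prey: 6+1-2=5; pred: 14+0-2=12
Step 8: prey: 5+1-1=5; pred: 12+0-2=10
Step 9: prey: 5+1-1=5; pred: 10+0-2=8
Step 10: prey: 5+1-1=5; pred: 8+0-1=7
Step 11: prey: 5+1-1=5; pred: 7+0-1=6
Step 12: prey: 5+1-0=6; pred: 6+0-1=5
Step 13: prey: 6+1-0=7; pred: 5+0-1=4
Step 14: prey: 7+1-0=8; pred: 4+0-0=4
Step 15: prey: 8+1-0=9; pred: 4+0-0=4
No extinction within 15 steps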